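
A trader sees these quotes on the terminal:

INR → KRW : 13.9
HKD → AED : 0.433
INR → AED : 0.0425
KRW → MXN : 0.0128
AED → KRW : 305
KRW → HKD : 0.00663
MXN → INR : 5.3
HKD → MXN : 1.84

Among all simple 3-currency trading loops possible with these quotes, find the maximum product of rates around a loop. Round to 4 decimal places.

INR→KRW→MXN→INR: 13.9 × 0.0128 × 5.3 = 0.94298
KRW→HKD→AED→KRW: 0.00663 × 0.433 × 305 = 0.87559
Maximum is INR→KRW→MXN→INR at 0.9430; no arbitrage — every cycle loses value.

0.9430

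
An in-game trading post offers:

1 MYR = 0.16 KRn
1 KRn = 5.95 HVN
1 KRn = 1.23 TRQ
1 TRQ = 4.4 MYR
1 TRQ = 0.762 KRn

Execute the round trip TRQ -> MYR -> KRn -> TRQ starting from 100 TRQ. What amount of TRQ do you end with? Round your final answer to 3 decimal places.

100 TRQ × 4.4 = 440 MYR
440 MYR × 0.16 = 70.4 KRn
70.4 KRn × 1.23 = 86.592 TRQ

86.592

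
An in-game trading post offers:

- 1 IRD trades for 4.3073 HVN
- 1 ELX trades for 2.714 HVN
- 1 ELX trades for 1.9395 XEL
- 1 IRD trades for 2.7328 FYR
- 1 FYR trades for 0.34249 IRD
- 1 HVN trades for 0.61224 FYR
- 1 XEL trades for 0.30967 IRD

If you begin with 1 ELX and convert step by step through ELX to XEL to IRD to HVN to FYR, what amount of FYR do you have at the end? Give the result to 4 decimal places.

1.5839

1 ELX × 1.9395 = 1.9395 XEL
1.9395 XEL × 0.30967 = 0.600604965 IRD
0.600604965 IRD × 4.3073 = 2.5869857657445 HVN
2.5869857657445 HVN × 0.61224 = 1.58385616521941268 FYR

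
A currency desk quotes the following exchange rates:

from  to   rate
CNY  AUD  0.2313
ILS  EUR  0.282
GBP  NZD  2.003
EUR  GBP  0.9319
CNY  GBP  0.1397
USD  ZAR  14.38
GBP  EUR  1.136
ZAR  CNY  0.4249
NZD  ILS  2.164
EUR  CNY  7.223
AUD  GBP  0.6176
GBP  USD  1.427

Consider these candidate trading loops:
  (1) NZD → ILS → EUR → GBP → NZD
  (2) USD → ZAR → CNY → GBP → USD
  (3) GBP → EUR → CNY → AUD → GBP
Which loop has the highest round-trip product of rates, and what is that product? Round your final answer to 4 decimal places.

(1) 2.164 × 0.282 × 0.9319 × 2.003 = 1.13909
(2) 14.38 × 0.4249 × 0.1397 × 1.427 = 1.21805
(3) 1.136 × 7.223 × 0.2313 × 0.6176 = 1.17214
Highest is cycle (2) at 1.2181 (>1, arbitrage).

1.2181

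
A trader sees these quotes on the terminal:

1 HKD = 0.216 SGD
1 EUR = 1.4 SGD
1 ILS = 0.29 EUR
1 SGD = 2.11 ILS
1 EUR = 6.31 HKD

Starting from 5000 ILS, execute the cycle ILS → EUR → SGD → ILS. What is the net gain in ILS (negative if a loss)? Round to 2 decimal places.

5000 ILS × 0.29 = 1450 EUR
1450 EUR × 1.4 = 2030 SGD
2030 SGD × 2.11 = 4283.3 ILS
Net change: 4283.3 − 5000 = -716.7 ILS

-716.70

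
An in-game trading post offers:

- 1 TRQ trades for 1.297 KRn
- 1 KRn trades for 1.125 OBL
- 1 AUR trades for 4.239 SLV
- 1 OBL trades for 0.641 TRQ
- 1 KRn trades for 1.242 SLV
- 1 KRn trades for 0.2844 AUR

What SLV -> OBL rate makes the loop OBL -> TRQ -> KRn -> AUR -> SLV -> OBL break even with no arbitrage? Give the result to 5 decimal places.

Known legs of the cycle: 0.641 × 1.297 × 0.2844 × 4.239 = 1.0022845000932
For no arbitrage the full-cycle product must be 1, so the missing rate is 1 / 1.0022845000932 ≈ 0.9977207.

0.99772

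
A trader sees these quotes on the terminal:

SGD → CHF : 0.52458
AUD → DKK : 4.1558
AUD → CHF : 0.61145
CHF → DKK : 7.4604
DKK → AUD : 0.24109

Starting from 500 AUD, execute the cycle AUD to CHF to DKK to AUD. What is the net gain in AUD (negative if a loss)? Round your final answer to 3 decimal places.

49.885

500 AUD × 0.61145 = 305.725 CHF
305.725 CHF × 7.4604 = 2280.83079 DKK
2280.83079 DKK × 0.24109 = 549.8854951611 AUD
Net change: 549.8854951611 − 500 = 49.8854951611 AUD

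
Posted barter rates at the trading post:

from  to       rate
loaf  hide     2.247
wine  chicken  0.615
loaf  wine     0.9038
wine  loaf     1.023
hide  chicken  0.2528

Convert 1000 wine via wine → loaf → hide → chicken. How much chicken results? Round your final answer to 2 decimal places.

581.11

1000 wine × 1.023 = 1023 loaf
1023 loaf × 2.247 = 2298.681 hide
2298.681 hide × 0.2528 = 581.1065568 chicken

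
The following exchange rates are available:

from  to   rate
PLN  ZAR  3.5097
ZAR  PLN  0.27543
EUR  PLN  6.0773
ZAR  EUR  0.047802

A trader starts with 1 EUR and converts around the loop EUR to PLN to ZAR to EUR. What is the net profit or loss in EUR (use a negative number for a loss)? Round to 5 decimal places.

1 EUR × 6.0773 = 6.0773 PLN
6.0773 PLN × 3.5097 = 21.32949981 ZAR
21.32949981 ZAR × 0.047802 = 1.01959274991762 EUR
Net change: 1.01959274991762 − 1 = 0.01959274991762 EUR

0.01959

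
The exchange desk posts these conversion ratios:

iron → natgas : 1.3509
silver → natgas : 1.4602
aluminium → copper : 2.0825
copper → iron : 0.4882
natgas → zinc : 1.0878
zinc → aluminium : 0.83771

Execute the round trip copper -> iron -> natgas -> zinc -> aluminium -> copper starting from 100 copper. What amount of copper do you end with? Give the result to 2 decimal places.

100 copper × 0.4882 = 48.82 iron
48.82 iron × 1.3509 = 65.950938 natgas
65.950938 natgas × 1.0878 = 71.7414303564 zinc
71.7414303564 zinc × 0.83771 = 60.098513623859844 aluminium
60.098513623859844 aluminium × 2.0825 = 125.15515462168812513 copper

125.16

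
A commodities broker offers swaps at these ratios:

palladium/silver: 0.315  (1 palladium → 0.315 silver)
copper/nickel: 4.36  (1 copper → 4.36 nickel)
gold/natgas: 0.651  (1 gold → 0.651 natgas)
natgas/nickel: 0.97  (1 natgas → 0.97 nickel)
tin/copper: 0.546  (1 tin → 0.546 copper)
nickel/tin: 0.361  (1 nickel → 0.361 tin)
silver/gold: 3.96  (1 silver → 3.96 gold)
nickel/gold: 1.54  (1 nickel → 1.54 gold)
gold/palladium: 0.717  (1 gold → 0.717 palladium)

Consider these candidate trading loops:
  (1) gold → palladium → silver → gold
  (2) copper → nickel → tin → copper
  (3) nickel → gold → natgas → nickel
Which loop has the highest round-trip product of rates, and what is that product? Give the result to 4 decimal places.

0.9725

(1) 0.717 × 0.315 × 3.96 = 0.89439
(2) 4.36 × 0.361 × 0.546 = 0.85938
(3) 1.54 × 0.651 × 0.97 = 0.97246
Highest is cycle (3) at 0.9725 (≤1, no arbitrage).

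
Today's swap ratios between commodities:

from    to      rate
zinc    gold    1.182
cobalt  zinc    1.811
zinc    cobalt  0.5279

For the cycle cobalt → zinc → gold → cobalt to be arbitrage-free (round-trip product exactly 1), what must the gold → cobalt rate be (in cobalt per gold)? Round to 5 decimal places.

Known legs of the cycle: 1.811 × 1.182 = 2.140602
For no arbitrage the full-cycle product must be 1, so the missing rate is 1 / 2.140602 ≈ 0.4671583.

0.46716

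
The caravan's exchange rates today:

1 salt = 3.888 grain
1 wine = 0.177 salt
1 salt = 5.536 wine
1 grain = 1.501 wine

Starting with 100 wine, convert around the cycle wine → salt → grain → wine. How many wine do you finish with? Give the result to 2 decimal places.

100 wine × 0.177 = 17.7 salt
17.7 salt × 3.888 = 68.8176 grain
68.8176 grain × 1.501 = 103.2952176 wine

103.30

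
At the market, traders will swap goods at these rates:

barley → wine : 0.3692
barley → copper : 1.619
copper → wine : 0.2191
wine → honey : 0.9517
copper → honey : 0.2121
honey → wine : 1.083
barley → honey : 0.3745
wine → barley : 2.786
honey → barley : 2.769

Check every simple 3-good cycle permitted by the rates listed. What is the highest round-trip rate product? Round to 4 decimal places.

honey→wine→barley→honey: 1.083 × 2.786 × 0.3745 = 1.12996
copper→wine→barley→copper: 0.2191 × 2.786 × 1.619 = 0.98826
honey→barley→wine→honey: 2.769 × 0.3692 × 0.9517 = 0.97294
copper→honey→barley→copper: 0.2121 × 2.769 × 1.619 = 0.95085
Maximum is honey→wine→barley→honey at 1.1300; arbitrage exists.

1.1300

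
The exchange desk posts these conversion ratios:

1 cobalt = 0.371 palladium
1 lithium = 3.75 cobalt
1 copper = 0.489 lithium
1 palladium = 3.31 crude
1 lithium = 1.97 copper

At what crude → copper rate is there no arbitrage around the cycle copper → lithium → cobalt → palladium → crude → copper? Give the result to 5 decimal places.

Known legs of the cycle: 0.489 × 3.75 × 0.371 × 3.31 = 2.2518633375
For no arbitrage the full-cycle product must be 1, so the missing rate is 1 / 2.2518633375 ≈ 0.4440767.

0.44408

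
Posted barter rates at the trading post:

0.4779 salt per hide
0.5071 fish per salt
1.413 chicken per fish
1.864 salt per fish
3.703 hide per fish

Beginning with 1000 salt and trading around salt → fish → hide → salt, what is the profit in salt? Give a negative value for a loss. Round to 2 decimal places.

1000 salt × 0.5071 = 507.1 fish
507.1 fish × 3.703 = 1877.7913 hide
1877.7913 hide × 0.4779 = 897.39646227 salt
Net change: 897.39646227 − 1000 = -102.60353773 salt

-102.60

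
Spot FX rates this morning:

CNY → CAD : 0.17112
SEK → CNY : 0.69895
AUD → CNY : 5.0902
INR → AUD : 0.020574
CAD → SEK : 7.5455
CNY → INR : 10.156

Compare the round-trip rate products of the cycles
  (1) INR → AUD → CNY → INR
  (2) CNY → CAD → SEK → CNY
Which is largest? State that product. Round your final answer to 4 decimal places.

(1) 0.020574 × 5.0902 × 10.156 = 1.06359
(2) 0.17112 × 7.5455 × 0.69895 = 0.90247
Highest is cycle (1) at 1.0636 (>1, arbitrage).

1.0636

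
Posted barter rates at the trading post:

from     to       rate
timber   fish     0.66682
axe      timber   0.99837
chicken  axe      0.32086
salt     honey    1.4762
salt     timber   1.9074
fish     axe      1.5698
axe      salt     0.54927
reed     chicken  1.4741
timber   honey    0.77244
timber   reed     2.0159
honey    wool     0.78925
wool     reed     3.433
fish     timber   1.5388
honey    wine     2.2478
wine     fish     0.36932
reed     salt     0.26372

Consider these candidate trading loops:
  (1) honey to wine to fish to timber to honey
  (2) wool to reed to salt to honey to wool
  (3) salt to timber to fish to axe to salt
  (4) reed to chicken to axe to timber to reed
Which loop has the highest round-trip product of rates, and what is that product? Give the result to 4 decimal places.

(1) 2.2478 × 0.36932 × 1.5388 × 0.77244 = 0.98675
(2) 3.433 × 0.26372 × 1.4762 × 0.78925 = 1.05482
(3) 1.9074 × 0.66682 × 1.5698 × 0.54927 = 1.09668
(4) 1.4741 × 0.32086 × 0.99837 × 2.0159 = 0.95193
Highest is cycle (3) at 1.0967 (>1, arbitrage).

1.0967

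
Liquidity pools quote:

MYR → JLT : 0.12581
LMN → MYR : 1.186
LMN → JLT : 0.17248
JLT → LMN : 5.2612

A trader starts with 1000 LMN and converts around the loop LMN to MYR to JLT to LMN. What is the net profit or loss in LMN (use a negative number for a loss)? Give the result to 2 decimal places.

1000 LMN × 1.186 = 1186 MYR
1186 MYR × 0.12581 = 149.21066 JLT
149.21066 JLT × 5.2612 = 785.027124392 LMN
Net change: 785.027124392 − 1000 = -214.972875608 LMN

-214.97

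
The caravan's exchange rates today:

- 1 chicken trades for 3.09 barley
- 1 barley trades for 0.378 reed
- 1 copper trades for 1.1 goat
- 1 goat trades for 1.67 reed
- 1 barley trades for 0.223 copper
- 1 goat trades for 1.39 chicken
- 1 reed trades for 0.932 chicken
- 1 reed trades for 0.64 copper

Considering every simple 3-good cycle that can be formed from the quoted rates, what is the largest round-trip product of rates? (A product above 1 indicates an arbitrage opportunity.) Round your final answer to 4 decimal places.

1.1757

reed→copper→goat→reed: 0.64 × 1.1 × 1.67 = 1.17568
reed→chicken→barley→reed: 0.932 × 3.09 × 0.378 = 1.08859
Maximum is reed→copper→goat→reed at 1.1757; arbitrage exists.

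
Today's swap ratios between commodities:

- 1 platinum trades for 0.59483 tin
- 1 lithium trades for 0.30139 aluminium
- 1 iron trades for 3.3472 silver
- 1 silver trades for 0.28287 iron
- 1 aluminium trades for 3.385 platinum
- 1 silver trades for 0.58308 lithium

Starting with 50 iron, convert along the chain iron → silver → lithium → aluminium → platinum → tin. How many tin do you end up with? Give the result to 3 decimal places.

50 iron × 3.3472 = 167.36 silver
167.36 silver × 0.58308 = 97.5842688 lithium
97.5842688 lithium × 0.30139 = 29.410922773632 aluminium
29.410922773632 aluminium × 3.385 = 99.55597358874432 platinum
99.55597358874432 platinum × 0.59483 = 59.2188797697927838656 tin

59.219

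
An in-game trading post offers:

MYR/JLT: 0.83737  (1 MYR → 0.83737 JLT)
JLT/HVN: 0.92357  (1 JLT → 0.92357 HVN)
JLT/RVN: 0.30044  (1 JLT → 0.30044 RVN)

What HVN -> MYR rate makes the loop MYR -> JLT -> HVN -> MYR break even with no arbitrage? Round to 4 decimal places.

Known legs of the cycle: 0.83737 × 0.92357 = 0.7733698109
For no arbitrage the full-cycle product must be 1, so the missing rate is 1 / 0.7733698109 ≈ 1.293042.

1.2930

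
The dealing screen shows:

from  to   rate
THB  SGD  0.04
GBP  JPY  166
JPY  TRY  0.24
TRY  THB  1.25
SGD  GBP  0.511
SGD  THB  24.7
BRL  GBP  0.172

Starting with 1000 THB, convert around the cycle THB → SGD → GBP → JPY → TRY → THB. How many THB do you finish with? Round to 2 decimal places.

1017.91

1000 THB × 0.04 = 40 SGD
40 SGD × 0.511 = 20.44 GBP
20.44 GBP × 166 = 3393.04 JPY
3393.04 JPY × 0.24 = 814.3296 TRY
814.3296 TRY × 1.25 = 1017.912 THB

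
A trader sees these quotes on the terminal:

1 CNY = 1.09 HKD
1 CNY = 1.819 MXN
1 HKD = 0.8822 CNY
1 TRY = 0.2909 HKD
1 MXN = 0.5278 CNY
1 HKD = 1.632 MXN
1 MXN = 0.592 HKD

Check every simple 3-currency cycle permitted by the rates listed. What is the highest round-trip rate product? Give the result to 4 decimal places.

0.9500

CNY→MXN→HKD→CNY: 1.819 × 0.592 × 0.8822 = 0.95000
CNY→HKD→MXN→CNY: 1.09 × 1.632 × 0.5278 = 0.93889
Maximum is CNY→MXN→HKD→CNY at 0.9500; no arbitrage — every cycle loses value.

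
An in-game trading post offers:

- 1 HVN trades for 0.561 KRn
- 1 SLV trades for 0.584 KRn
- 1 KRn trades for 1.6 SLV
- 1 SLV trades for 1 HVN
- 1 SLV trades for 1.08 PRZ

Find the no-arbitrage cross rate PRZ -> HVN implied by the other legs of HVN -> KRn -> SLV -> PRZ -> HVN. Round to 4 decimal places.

1.0316

Known legs of the cycle: 0.561 × 1.6 × 1.08 = 0.969408
For no arbitrage the full-cycle product must be 1, so the missing rate is 1 / 0.969408 ≈ 1.031557.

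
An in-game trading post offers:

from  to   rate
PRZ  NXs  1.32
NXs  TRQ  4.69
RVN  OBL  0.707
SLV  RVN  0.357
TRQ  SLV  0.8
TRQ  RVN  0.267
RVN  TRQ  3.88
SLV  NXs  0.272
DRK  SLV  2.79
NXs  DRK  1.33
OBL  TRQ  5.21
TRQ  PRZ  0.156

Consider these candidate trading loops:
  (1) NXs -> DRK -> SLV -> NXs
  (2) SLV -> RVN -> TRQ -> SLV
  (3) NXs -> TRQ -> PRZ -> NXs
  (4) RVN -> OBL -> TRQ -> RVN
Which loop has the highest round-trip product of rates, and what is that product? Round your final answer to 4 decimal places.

(1) 1.33 × 2.79 × 0.272 = 1.00931
(2) 0.357 × 3.88 × 0.8 = 1.10813
(3) 4.69 × 0.156 × 1.32 = 0.96576
(4) 0.707 × 5.21 × 0.267 = 0.98349
Highest is cycle (2) at 1.1081 (>1, arbitrage).

1.1081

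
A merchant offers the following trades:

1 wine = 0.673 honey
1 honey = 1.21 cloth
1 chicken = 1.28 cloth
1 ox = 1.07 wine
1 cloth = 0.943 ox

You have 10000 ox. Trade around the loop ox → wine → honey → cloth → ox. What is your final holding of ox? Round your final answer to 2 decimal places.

10000 ox × 1.07 = 10700 wine
10700 wine × 0.673 = 7201.1 honey
7201.1 honey × 1.21 = 8713.331 cloth
8713.331 cloth × 0.943 = 8216.671133 ox

8216.67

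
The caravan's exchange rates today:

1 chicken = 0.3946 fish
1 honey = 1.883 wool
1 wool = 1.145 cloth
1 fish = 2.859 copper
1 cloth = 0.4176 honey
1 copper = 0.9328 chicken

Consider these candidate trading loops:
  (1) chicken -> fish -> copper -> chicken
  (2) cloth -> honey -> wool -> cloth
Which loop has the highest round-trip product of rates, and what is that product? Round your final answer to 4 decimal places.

1.0523

(1) 0.3946 × 2.859 × 0.9328 = 1.05235
(2) 0.4176 × 1.883 × 1.145 = 0.90036
Highest is cycle (1) at 1.0523 (>1, arbitrage).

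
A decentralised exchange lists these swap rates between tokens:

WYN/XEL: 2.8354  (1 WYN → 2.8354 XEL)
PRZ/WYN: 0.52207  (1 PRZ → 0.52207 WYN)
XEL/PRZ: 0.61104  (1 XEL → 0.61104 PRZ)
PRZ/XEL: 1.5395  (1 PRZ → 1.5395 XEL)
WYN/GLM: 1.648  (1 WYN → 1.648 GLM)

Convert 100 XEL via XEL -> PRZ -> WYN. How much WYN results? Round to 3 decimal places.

31.901

100 XEL × 0.61104 = 61.104 PRZ
61.104 PRZ × 0.52207 = 31.90056528 WYN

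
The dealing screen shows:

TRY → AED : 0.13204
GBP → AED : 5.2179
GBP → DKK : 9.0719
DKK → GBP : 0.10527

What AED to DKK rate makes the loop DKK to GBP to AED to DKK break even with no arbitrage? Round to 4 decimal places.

Known legs of the cycle: 0.10527 × 5.2179 = 0.549288333
For no arbitrage the full-cycle product must be 1, so the missing rate is 1 / 0.549288333 ≈ 1.820537.

1.8205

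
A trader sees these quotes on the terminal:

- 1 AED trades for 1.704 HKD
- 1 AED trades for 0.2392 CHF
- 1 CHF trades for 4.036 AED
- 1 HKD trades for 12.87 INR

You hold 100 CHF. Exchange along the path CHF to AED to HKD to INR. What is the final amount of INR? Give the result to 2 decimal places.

8851.14

100 CHF × 4.036 = 403.6 AED
403.6 AED × 1.704 = 687.7344 HKD
687.7344 HKD × 12.87 = 8851.141728 INR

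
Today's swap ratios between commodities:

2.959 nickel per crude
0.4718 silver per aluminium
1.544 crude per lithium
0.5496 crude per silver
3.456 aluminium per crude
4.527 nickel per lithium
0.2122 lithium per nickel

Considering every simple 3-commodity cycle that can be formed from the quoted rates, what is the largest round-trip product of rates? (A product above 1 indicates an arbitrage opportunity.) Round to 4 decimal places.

0.9695

crude→nickel→lithium→crude: 2.959 × 0.2122 × 1.544 = 0.96948
crude→aluminium→silver→crude: 3.456 × 0.4718 × 0.5496 = 0.89615
Maximum is crude→nickel→lithium→crude at 0.9695; no arbitrage — every cycle loses value.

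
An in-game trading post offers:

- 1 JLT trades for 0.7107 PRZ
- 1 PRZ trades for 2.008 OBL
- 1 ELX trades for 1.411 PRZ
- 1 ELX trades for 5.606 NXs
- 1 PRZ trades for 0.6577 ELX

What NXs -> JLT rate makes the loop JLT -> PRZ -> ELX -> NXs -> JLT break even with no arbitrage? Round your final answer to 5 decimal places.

Known legs of the cycle: 0.7107 × 0.6577 × 5.606 = 2.62039794834
For no arbitrage the full-cycle product must be 1, so the missing rate is 1 / 2.62039794834 ≈ 0.3816214.

0.38162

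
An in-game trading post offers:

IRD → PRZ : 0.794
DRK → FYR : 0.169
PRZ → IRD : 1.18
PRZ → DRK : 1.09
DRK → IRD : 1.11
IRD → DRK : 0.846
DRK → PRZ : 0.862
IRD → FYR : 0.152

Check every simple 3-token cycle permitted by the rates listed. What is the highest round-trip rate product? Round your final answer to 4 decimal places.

IRD→PRZ→DRK→IRD: 0.794 × 1.09 × 1.11 = 0.96066
IRD→DRK→PRZ→IRD: 0.846 × 0.862 × 1.18 = 0.86052
Maximum is IRD→PRZ→DRK→IRD at 0.9607; no arbitrage — every cycle loses value.

0.9607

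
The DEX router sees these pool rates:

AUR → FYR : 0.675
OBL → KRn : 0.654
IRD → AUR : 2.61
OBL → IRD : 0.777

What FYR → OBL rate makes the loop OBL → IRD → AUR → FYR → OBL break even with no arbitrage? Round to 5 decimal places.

0.73052

Known legs of the cycle: 0.777 × 2.61 × 0.675 = 1.36887975
For no arbitrage the full-cycle product must be 1, so the missing rate is 1 / 1.36887975 ≈ 0.7305244.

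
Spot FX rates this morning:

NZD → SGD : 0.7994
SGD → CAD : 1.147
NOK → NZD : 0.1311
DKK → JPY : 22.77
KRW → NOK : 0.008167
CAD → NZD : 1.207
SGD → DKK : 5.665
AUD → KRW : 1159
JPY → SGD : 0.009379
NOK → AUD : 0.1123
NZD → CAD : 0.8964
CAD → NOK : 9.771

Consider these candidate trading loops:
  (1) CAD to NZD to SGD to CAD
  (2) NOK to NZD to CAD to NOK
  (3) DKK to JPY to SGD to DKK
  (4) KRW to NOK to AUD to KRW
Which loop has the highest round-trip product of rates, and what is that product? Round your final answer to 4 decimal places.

1.2098

(1) 1.207 × 0.7994 × 1.147 = 1.10671
(2) 0.1311 × 0.8964 × 9.771 = 1.14827
(3) 22.77 × 0.009379 × 5.665 = 1.20982
(4) 0.008167 × 0.1123 × 1159 = 1.06298
Highest is cycle (3) at 1.2098 (>1, arbitrage).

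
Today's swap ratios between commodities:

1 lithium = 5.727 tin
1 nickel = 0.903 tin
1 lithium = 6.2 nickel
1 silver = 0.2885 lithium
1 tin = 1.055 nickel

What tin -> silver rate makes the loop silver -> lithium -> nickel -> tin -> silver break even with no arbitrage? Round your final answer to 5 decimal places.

0.61912

Known legs of the cycle: 0.2885 × 6.2 × 0.903 = 1.6151961
For no arbitrage the full-cycle product must be 1, so the missing rate is 1 / 1.6151961 ≈ 0.6191199.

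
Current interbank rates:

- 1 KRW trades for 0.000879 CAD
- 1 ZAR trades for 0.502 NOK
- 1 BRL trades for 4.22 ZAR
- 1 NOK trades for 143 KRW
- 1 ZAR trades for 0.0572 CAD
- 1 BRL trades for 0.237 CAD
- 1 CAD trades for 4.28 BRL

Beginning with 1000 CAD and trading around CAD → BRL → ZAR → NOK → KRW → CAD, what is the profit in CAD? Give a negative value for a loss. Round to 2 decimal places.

1000 CAD × 4.28 = 4280 BRL
4280 BRL × 4.22 = 18061.6 ZAR
18061.6 ZAR × 0.502 = 9066.9232 NOK
9066.9232 NOK × 143 = 1296570.0176 KRW
1296570.0176 KRW × 0.000879 = 1139.6850454704 CAD
Net change: 1139.6850454704 − 1000 = 139.6850454704 CAD

139.69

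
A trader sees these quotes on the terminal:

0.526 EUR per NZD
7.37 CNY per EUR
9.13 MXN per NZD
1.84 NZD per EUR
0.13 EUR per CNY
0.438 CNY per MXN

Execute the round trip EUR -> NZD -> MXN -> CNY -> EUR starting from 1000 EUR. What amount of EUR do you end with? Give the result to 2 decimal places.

1000 EUR × 1.84 = 1840 NZD
1840 NZD × 9.13 = 16799.2 MXN
16799.2 MXN × 0.438 = 7358.0496 CNY
7358.0496 CNY × 0.13 = 956.546448 EUR

956.55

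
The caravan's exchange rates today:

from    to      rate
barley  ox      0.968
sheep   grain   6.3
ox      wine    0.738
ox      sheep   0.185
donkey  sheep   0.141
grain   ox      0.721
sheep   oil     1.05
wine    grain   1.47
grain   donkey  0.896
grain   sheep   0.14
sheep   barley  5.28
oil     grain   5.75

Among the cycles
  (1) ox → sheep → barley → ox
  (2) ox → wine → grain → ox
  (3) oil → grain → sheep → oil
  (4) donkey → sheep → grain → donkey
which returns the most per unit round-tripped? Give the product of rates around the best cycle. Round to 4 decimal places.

(1) 0.185 × 5.28 × 0.968 = 0.94554
(2) 0.738 × 1.47 × 0.721 = 0.78218
(3) 5.75 × 0.14 × 1.05 = 0.84525
(4) 0.141 × 6.3 × 0.896 = 0.79592
Highest is cycle (1) at 0.9455 (≤1, no arbitrage).

0.9455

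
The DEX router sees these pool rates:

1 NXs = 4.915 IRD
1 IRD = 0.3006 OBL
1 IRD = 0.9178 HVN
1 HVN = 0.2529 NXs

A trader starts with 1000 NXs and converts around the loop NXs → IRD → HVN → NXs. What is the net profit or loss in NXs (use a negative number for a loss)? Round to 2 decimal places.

1000 NXs × 4.915 = 4915 IRD
4915 IRD × 0.9178 = 4510.987 HVN
4510.987 HVN × 0.2529 = 1140.8286123 NXs
Net change: 1140.8286123 − 1000 = 140.8286123 NXs

140.83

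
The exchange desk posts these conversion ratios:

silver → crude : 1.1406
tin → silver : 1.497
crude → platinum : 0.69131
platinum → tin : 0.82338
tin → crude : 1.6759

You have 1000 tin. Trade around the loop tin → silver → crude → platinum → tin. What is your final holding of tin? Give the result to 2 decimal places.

971.92

1000 tin × 1.497 = 1497 silver
1497 silver × 1.1406 = 1707.4782 crude
1707.4782 crude × 0.69131 = 1180.396754442 platinum
1180.396754442 platinum × 0.82338 = 971.91507967245396 tin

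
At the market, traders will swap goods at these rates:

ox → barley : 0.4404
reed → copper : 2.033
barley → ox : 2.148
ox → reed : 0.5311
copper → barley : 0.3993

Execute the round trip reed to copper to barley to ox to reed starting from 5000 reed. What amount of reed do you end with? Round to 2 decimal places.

4630.39

5000 reed × 2.033 = 10165 copper
10165 copper × 0.3993 = 4058.8845 barley
4058.8845 barley × 2.148 = 8718.483906 ox
8718.483906 ox × 0.5311 = 4630.3868024766 reed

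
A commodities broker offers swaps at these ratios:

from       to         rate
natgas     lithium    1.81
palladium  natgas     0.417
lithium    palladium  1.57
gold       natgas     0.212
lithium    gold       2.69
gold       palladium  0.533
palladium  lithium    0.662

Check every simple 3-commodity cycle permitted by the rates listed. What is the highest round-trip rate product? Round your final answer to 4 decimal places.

lithium→palladium→natgas→lithium: 1.57 × 0.417 × 1.81 = 1.18499
lithium→gold→natgas→lithium: 2.69 × 0.212 × 1.81 = 1.03221
lithium→gold→palladium→lithium: 2.69 × 0.533 × 0.662 = 0.94916
Maximum is lithium→palladium→natgas→lithium at 1.1850; arbitrage exists.

1.1850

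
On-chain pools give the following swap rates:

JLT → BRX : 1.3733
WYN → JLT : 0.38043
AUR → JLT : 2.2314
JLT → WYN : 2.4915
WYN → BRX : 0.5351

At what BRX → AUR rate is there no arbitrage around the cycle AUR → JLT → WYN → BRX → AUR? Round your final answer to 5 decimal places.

Known legs of the cycle: 2.2314 × 2.4915 × 0.5351 = 2.97490616181
For no arbitrage the full-cycle product must be 1, so the missing rate is 1 / 2.97490616181 ≈ 0.3361451.

0.33615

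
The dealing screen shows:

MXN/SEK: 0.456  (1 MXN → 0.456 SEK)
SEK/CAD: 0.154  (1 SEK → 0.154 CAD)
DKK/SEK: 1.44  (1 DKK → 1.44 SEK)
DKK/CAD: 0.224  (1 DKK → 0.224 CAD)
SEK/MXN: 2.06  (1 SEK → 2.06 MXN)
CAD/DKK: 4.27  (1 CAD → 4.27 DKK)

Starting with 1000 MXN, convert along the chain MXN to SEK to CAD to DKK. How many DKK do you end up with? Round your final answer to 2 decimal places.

1000 MXN × 0.456 = 456 SEK
456 SEK × 0.154 = 70.224 CAD
70.224 CAD × 4.27 = 299.85648 DKK

299.86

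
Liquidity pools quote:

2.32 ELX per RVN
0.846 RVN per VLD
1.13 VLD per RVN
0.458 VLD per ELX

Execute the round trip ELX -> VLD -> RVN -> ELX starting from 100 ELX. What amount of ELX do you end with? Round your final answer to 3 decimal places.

89.893

100 ELX × 0.458 = 45.8 VLD
45.8 VLD × 0.846 = 38.7468 RVN
38.7468 RVN × 2.32 = 89.892576 ELX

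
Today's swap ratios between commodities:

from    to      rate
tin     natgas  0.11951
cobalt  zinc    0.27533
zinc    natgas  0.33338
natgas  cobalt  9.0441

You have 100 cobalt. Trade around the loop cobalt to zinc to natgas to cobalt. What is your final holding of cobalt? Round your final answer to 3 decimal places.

100 cobalt × 0.27533 = 27.533 zinc
27.533 zinc × 0.33338 = 9.17895154 natgas
9.17895154 natgas × 9.0441 = 83.015355622914 cobalt

83.015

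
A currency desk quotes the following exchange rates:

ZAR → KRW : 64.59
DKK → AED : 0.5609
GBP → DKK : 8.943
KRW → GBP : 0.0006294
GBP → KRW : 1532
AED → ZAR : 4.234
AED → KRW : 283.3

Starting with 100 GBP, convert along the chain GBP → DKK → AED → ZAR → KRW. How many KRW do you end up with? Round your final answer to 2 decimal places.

100 GBP × 8.943 = 894.3 DKK
894.3 DKK × 0.5609 = 501.61287 AED
501.61287 AED × 4.234 = 2123.82889158 ZAR
2123.82889158 ZAR × 64.59 = 137178.1081071522 KRW

137178.11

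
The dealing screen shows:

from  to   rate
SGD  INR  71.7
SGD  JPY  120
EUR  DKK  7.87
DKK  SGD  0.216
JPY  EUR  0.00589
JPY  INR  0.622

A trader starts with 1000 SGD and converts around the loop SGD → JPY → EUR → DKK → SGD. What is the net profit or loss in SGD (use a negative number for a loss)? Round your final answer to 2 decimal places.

1000 SGD × 120 = 120000 JPY
120000 JPY × 0.00589 = 706.8 EUR
706.8 EUR × 7.87 = 5562.516 DKK
5562.516 DKK × 0.216 = 1201.503456 SGD
Net change: 1201.503456 − 1000 = 201.503456 SGD

201.50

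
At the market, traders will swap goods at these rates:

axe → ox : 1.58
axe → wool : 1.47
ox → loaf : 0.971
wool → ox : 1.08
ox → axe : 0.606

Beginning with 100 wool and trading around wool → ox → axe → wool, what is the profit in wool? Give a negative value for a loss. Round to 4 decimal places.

100 wool × 1.08 = 108 ox
108 ox × 0.606 = 65.448 axe
65.448 axe × 1.47 = 96.20856 wool
Net change: 96.20856 − 100 = -3.79144 wool

-3.7914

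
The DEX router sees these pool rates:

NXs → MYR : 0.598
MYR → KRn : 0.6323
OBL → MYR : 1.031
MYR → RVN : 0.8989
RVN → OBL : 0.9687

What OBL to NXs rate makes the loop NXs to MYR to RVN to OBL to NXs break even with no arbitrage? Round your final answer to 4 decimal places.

1.9204

Known legs of the cycle: 0.598 × 0.8989 × 0.9687 = 0.52071712914
For no arbitrage the full-cycle product must be 1, so the missing rate is 1 / 0.52071712914 ≈ 1.920428.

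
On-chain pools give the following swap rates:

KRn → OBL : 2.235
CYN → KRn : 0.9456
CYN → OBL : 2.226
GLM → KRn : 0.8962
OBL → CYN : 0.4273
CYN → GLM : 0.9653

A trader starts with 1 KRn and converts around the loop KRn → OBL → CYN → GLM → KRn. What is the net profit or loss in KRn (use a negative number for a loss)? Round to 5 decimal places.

1 KRn × 2.235 = 2.235 OBL
2.235 OBL × 0.4273 = 0.9550155 CYN
0.9550155 CYN × 0.9653 = 0.92187646215 GLM
0.92187646215 GLM × 0.8962 = 0.82618568537883 KRn
Net change: 0.82618568537883 − 1 = -0.17381431462117 KRn

-0.17381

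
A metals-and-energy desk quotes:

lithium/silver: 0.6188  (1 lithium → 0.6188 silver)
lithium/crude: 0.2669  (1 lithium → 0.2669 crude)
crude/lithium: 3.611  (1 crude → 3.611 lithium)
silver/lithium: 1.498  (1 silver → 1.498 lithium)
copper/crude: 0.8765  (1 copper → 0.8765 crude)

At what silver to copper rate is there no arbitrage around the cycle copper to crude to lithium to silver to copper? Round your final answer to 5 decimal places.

0.51059

Known legs of the cycle: 0.8765 × 3.611 × 0.6188 = 1.9585276802
For no arbitrage the full-cycle product must be 1, so the missing rate is 1 / 1.9585276802 ≈ 0.5105876.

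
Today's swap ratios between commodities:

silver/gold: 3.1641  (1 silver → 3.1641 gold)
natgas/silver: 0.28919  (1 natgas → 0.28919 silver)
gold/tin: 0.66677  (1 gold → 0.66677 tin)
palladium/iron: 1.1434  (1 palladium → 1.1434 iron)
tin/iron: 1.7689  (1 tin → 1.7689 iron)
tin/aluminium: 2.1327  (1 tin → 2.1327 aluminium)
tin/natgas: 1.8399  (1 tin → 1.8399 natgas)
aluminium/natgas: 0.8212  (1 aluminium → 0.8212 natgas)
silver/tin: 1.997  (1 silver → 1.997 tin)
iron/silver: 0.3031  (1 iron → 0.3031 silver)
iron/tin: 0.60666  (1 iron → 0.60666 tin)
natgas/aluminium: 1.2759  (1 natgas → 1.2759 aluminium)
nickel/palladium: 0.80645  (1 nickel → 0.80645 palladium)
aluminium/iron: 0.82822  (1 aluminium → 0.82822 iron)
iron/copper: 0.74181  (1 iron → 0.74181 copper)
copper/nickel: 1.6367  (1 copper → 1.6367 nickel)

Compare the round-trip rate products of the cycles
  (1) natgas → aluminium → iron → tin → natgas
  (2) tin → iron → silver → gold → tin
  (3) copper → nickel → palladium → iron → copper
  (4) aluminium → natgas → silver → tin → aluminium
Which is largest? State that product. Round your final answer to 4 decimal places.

(1) 1.2759 × 0.82822 × 0.60666 × 1.8399 = 1.17951
(2) 1.7689 × 0.3031 × 3.1641 × 0.66677 = 1.13114
(3) 1.6367 × 0.80645 × 1.1434 × 0.74181 = 1.11953
(4) 0.8212 × 0.28919 × 1.997 × 2.1327 = 1.01144
Highest is cycle (1) at 1.1795 (>1, arbitrage).

1.1795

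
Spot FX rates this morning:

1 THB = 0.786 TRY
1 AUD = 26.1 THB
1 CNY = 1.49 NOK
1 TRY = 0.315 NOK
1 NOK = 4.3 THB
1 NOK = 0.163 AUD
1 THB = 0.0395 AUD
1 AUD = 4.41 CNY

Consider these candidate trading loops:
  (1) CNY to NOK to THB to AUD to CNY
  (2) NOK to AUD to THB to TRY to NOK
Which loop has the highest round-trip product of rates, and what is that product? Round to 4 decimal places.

1.1161

(1) 1.49 × 4.3 × 0.0395 × 4.41 = 1.11607
(2) 0.163 × 26.1 × 0.786 × 0.315 = 1.05332
Highest is cycle (1) at 1.1161 (>1, arbitrage).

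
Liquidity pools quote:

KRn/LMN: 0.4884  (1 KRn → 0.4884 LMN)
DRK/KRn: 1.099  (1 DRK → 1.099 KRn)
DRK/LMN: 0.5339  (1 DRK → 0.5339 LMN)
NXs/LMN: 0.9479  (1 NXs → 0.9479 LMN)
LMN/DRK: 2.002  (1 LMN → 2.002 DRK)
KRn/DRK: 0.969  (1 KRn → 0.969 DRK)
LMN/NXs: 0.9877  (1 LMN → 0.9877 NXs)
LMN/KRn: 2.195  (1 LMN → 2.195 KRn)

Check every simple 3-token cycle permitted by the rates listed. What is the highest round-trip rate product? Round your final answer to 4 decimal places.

1.1356

LMN→KRn→DRK→LMN: 2.195 × 0.969 × 0.5339 = 1.13558
LMN→DRK→KRn→LMN: 2.002 × 1.099 × 0.4884 = 1.07458
Maximum is LMN→KRn→DRK→LMN at 1.1356; arbitrage exists.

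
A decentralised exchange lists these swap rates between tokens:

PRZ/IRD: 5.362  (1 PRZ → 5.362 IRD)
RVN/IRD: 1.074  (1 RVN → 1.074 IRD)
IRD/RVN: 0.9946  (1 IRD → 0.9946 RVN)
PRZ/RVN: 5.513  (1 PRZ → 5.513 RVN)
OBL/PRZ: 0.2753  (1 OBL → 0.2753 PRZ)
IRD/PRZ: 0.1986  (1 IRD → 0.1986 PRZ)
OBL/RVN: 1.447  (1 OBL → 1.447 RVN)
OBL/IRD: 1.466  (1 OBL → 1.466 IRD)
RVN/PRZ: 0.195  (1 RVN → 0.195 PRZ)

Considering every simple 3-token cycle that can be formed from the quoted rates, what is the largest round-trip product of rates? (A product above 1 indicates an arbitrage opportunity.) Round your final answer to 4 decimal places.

1.1759

RVN→IRD→PRZ→RVN: 1.074 × 0.1986 × 5.513 = 1.17590
RVN→PRZ→IRD→RVN: 0.195 × 5.362 × 0.9946 = 1.03994
Maximum is RVN→IRD→PRZ→RVN at 1.1759; arbitrage exists.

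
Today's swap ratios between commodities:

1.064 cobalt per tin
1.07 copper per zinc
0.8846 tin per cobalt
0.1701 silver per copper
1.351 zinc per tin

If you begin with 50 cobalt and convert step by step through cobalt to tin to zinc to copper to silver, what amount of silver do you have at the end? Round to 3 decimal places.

10.876

50 cobalt × 0.8846 = 44.23 tin
44.23 tin × 1.351 = 59.75473 zinc
59.75473 zinc × 1.07 = 63.9375611 copper
63.9375611 copper × 0.1701 = 10.87577914311 silver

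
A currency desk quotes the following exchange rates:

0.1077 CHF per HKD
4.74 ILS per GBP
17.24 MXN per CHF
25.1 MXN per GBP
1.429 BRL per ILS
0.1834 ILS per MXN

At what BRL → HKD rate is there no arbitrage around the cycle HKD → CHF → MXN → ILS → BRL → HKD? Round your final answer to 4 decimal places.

2.0550

Known legs of the cycle: 0.1077 × 17.24 × 0.1834 × 1.429 = 0.4866139163928
For no arbitrage the full-cycle product must be 1, so the missing rate is 1 / 0.4866139163928 ≈ 2.055017.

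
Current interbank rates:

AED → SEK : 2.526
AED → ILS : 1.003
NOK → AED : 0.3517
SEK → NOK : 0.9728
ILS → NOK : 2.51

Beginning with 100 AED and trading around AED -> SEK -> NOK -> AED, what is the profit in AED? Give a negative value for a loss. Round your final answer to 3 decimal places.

100 AED × 2.526 = 252.6 SEK
252.6 SEK × 0.9728 = 245.72928 NOK
245.72928 NOK × 0.3517 = 86.422987776 AED
Net change: 86.422987776 − 100 = -13.577012224 AED

-13.577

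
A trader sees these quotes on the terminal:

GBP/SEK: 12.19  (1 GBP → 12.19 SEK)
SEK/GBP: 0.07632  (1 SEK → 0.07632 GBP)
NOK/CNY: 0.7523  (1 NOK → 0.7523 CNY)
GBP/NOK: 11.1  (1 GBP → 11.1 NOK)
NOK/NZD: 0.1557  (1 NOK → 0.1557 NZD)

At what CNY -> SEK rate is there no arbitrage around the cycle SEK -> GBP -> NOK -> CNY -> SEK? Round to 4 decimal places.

Known legs of the cycle: 0.07632 × 11.1 × 0.7523 = 0.6373124496
For no arbitrage the full-cycle product must be 1, so the missing rate is 1 / 0.6373124496 ≈ 1.569089.

1.5691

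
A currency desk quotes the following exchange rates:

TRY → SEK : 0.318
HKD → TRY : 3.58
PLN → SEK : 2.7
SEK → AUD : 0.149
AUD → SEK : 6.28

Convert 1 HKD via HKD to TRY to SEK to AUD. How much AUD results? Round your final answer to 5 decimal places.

1 HKD × 3.58 = 3.58 TRY
3.58 TRY × 0.318 = 1.13844 SEK
1.13844 SEK × 0.149 = 0.16962756 AUD

0.16963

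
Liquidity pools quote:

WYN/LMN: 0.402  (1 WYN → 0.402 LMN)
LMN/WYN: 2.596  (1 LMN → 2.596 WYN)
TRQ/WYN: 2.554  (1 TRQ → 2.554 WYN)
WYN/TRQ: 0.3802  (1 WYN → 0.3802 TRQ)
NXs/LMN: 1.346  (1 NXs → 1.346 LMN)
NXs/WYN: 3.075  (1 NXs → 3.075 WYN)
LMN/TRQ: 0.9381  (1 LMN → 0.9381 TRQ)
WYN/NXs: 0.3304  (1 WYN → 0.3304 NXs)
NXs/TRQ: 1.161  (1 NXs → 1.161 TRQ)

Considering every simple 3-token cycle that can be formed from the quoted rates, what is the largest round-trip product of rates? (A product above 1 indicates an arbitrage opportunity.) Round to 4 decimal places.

1.1545

LMN→WYN→NXs→LMN: 2.596 × 0.3304 × 1.346 = 1.15449
TRQ→WYN→NXs→TRQ: 2.554 × 0.3304 × 1.161 = 0.97970
TRQ→WYN→LMN→TRQ: 2.554 × 0.402 × 0.9381 = 0.96315
Maximum is LMN→WYN→NXs→LMN at 1.1545; arbitrage exists.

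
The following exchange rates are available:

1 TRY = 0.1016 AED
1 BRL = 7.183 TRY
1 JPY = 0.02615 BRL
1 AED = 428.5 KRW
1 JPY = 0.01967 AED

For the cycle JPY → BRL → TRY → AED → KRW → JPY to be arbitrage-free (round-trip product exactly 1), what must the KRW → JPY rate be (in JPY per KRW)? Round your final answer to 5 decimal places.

0.12229

Known legs of the cycle: 0.02615 × 7.183 × 0.1016 × 428.5 = 8.17752901702
For no arbitrage the full-cycle product must be 1, so the missing rate is 1 / 8.17752901702 ≈ 0.1222863.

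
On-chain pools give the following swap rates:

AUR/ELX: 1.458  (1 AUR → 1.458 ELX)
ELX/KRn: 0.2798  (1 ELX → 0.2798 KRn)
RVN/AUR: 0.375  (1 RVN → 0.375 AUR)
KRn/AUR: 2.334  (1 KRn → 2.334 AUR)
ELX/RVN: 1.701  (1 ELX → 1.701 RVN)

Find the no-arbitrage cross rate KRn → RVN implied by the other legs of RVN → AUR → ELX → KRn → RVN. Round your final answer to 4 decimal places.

Known legs of the cycle: 0.375 × 1.458 × 0.2798 = 0.15298065
For no arbitrage the full-cycle product must be 1, so the missing rate is 1 / 0.15298065 ≈ 6.536774.

6.5368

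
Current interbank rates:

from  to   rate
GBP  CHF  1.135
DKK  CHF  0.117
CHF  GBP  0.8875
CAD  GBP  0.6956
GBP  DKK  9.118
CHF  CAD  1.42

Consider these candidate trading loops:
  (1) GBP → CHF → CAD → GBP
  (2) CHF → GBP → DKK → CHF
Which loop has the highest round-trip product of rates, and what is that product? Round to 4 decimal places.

(1) 1.135 × 1.42 × 0.6956 = 1.12110
(2) 0.8875 × 9.118 × 0.117 = 0.94679
Highest is cycle (1) at 1.1211 (>1, arbitrage).

1.1211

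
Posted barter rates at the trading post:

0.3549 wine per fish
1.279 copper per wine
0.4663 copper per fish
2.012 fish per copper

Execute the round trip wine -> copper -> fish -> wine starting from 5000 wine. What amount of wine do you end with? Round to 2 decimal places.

4566.41

5000 wine × 1.279 = 6395 copper
6395 copper × 2.012 = 12866.74 fish
12866.74 fish × 0.3549 = 4566.406026 wine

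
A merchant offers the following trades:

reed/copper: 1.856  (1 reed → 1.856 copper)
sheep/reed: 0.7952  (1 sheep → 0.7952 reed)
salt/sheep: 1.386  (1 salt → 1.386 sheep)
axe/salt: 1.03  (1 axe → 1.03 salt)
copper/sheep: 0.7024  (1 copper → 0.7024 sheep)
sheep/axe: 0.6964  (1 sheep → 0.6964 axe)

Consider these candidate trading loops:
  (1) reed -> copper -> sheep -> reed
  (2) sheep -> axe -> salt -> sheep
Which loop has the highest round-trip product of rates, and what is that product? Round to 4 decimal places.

1.0367

(1) 1.856 × 0.7024 × 0.7952 = 1.03667
(2) 0.6964 × 1.03 × 1.386 = 0.99417
Highest is cycle (1) at 1.0367 (>1, arbitrage).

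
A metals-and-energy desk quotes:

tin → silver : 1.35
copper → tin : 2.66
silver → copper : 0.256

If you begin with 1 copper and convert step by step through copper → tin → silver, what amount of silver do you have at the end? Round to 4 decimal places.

1 copper × 2.66 = 2.66 tin
2.66 tin × 1.35 = 3.591 silver

3.5910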